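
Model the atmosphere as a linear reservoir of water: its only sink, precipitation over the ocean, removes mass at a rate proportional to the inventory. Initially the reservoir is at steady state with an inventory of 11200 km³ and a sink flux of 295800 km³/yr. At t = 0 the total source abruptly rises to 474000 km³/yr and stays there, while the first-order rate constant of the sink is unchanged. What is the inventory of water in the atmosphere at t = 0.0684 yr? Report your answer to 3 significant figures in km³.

16800 km³

τ = M₀/F₀ = 11200/295800 = 0.03786 yr; rate constant k = 1/τ.
New steady state M_∞ = F₁/k = F₁·τ = 474000 × 0.03786 = 17947 km³.
M(t) = M_∞ + (M₀ − M_∞)·e^(−t/τ); t/τ = 0.0684/0.03786 = 1.806, so e^(−t/τ) = 0.1642.
M(t) = 17947 − 6747 × 0.1642 = 16839 km³.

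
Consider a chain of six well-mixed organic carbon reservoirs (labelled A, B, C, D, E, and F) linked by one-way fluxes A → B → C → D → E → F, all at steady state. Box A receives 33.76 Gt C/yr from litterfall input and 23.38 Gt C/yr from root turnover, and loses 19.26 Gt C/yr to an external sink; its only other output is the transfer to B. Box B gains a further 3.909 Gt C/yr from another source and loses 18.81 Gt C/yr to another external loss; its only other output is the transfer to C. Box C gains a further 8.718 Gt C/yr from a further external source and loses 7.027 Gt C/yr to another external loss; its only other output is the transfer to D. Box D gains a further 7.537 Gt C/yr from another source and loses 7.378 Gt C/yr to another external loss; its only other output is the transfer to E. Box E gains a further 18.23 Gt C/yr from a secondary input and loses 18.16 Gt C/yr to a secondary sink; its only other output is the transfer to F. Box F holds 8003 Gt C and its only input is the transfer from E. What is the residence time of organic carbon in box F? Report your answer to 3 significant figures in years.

321 yr

Box A: F(A→B) = (33.76 + 23.38) − 19.26 = 37.880 Gt C/yr.
Box B: F(B→C) = (37.880 + 3.909) − 18.81 = 22.979 Gt C/yr.
Box C: F(C→D) = (22.979 + 8.718) − 7.027 = 24.670 Gt C/yr.
Box D: F(D→E) = (24.670 + 7.537) − 7.378 = 24.829 Gt C/yr.
Box E: F(E→F) = (24.829 + 18.23) − 18.16 = 24.899 Gt C/yr.
Box F throughput = its input = 24.899 Gt C/yr; τ = 8003 / 24.899 = 321.4 yr.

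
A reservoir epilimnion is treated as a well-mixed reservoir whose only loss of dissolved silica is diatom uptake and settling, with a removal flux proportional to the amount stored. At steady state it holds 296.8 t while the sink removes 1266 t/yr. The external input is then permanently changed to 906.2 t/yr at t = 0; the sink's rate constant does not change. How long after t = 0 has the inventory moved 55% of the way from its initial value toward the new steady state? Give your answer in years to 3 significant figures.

τ = M₀/F₀ = 296.8/1266 = 0.2344 yr.
The remaining gap fraction is e^(−t/τ); 55% covered ⇒ e^(−t/τ) = 0.450.
t = −τ ln(0.450) = 0.2344 × 0.7985 = 0.1872 yr.

0.187 yr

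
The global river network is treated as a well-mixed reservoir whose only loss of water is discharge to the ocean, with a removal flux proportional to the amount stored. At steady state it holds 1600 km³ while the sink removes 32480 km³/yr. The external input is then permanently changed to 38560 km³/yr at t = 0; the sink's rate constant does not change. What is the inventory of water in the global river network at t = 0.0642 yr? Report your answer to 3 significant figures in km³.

The sink rate constant is k = F₀/M₀ = 32480/1600 = 20.30 yr⁻¹.
Solving dM/dt = F₁ − kM with M(0) = M₀ gives M(t) = F₁/k + (M₀ − F₁/k)·e^(−kt).
F₁/k = 38560/20.30 = 1899.5 km³; kt = 20.30 × 0.0642 = 1.303, e^(−kt) = 0.2716.
M(0.0642) = 1899.5 + (1600 − 1899.5) × 0.2716 = 1899.5 − 81.36 = 1818.1 km³.

1820 km³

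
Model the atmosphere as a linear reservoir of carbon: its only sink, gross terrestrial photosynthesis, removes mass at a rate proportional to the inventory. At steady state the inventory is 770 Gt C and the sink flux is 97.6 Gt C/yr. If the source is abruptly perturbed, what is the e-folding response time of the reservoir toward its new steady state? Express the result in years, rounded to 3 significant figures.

7.89 yr

For a linear reservoir the response time equals the residence time τ = M/F.
τ = 770 / 97.6 = 7.889 yr.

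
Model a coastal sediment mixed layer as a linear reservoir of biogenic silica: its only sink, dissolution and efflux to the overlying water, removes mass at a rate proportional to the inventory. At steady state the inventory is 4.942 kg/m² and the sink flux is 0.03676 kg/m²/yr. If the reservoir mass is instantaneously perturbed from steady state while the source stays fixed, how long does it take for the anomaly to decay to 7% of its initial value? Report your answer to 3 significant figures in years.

358 yr

For a linear reservoir the anomaly decays as exp(−t/τ) with τ = M/F = 4.942/0.03676 = 134.4 yr.
exp(−t/τ) = 0.07 ⇒ t = −τ ln(0.07) = 134.4 × 2.659 = 357.5 yr.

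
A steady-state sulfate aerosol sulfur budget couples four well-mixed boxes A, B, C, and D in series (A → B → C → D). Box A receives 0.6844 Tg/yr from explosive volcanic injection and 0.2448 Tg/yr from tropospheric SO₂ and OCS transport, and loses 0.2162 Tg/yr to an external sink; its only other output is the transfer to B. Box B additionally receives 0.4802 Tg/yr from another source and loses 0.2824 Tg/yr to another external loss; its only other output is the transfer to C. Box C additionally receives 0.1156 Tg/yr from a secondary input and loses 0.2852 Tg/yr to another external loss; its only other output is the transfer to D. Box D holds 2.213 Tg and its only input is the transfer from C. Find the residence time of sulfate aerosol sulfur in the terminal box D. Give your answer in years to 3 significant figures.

2.99 yr

Box A: F(A→B) = (0.6844 + 0.2448) − 0.2162 = 0.71300 Tg/yr.
Box B: F(B→C) = (0.71300 + 0.4802) − 0.2824 = 0.91080 Tg/yr.
Box C: F(C→D) = (0.91080 + 0.1156) − 0.2852 = 0.74120 Tg/yr.
Box D throughput = its input = 0.74120 Tg/yr; τ = 2.213 / 0.74120 = 2.986 yr.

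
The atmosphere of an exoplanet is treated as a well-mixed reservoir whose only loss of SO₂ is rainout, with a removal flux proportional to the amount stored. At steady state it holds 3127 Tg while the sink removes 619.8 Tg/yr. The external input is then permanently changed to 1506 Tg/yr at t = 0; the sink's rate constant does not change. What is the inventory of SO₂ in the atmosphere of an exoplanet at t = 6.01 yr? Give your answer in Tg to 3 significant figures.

τ = M₀/F₀ = 3127/619.8 = 5.045 yr; rate constant k = 1/τ.
New steady state M_∞ = F₁/k = F₁·τ = 1506 × 5.045 = 7598.0 Tg.
M(t) = M_∞ + (M₀ − M_∞)·e^(−t/τ); t/τ = 6.01/5.045 = 1.191, so e^(−t/τ) = 0.3038.
M(t) = 7598.0 − 4471 × 0.3038 = 6239.5 Tg.

6240 Tg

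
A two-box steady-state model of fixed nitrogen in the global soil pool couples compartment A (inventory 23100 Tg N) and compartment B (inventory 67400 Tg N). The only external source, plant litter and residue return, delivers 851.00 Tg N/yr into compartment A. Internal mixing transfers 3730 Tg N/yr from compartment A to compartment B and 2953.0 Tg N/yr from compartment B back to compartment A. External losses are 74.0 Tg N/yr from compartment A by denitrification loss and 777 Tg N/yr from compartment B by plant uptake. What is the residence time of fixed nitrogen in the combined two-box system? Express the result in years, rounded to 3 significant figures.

106 yr

Treat the two boxes together as one reservoir: the mixing fluxes between them are internal recycling, so τ = ΣM / Σ(external losses).
M_total = 23100 + 67400 = 90500 Tg N.
ΣF_external_out = 74.0 + 777 = 851.00 Tg N/yr.
τ = M_total / ΣF_ext = 90500 / 851.00 = 106.3 yr.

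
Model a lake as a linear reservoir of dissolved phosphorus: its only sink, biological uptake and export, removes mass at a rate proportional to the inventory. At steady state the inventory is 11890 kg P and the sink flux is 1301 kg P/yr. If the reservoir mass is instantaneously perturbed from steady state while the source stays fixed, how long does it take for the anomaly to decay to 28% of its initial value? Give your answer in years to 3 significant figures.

11.6 yr

For a linear reservoir the anomaly decays as exp(−t/τ) with τ = M/F = 11890/1301 = 9.139 yr.
exp(−t/τ) = 0.28 ⇒ t = −τ ln(0.28) = 9.139 × 1.273 = 11.63 yr.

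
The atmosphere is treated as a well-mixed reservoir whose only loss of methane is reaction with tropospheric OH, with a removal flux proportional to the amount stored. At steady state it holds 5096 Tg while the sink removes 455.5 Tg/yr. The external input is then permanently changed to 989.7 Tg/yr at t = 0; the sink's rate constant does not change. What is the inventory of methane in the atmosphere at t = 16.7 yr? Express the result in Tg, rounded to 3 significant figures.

Residence time τ = M₀/F₀ = 11.19 yr. The eventual steady state is M_∞ = M₀·(F₁/F₀) = 5096 × 989.7/455.5 = 11072 Tg.
The anomaly ΔM(t) = M(t) − M_∞ decays as ΔM₀·e^(−t/τ) with ΔM₀ = 5096 − 11072 = −5976 Tg.
At t = 16.7 yr, e^(−t/τ) = e^(−1.493) = 0.2248, so ΔM = −1343 Tg and M = 11072 − 1343 = 9729.2 Tg.

9730 Tg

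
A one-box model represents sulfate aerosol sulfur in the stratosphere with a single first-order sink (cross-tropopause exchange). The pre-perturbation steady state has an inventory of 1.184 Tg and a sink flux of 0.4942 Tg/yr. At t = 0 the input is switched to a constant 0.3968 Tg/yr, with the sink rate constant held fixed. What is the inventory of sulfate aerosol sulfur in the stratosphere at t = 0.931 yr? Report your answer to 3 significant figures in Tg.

1.11 Tg

Residence time τ = M₀/F₀ = 2.396 yr. The eventual steady state is M_∞ = M₀·(F₁/F₀) = 1.184 × 0.3968/0.4942 = 0.95065 Tg.
The anomaly ΔM(t) = M(t) − M_∞ decays as ΔM₀·e^(−t/τ) with ΔM₀ = 1.184 − 0.95065 = 0.2334 Tg.
At t = 0.931 yr, e^(−t/τ) = e^(−0.3886) = 0.6780, so ΔM = 0.1582 Tg and M = 0.95065 + 0.1582 = 1.1089 Tg.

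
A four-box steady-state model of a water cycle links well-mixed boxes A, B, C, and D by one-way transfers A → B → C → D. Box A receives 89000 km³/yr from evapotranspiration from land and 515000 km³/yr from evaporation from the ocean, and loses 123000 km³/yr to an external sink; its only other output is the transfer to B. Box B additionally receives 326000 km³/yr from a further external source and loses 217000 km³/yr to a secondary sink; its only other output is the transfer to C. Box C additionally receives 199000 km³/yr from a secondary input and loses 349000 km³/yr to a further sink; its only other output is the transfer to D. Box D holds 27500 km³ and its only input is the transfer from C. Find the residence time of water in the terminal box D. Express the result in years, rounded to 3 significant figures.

0.0625 yr

Box A: F(A→B) = (89000 + 515000) − 123000 = 481000 km³/yr.
Box B: F(B→C) = (481000 + 326000) − 217000 = 590000 km³/yr.
Box C: F(C→D) = (590000 + 199000) − 349000 = 440000 km³/yr.
Box D throughput = its input = 440000 km³/yr; τ = 27500 / 440000 = 0.06250 yr.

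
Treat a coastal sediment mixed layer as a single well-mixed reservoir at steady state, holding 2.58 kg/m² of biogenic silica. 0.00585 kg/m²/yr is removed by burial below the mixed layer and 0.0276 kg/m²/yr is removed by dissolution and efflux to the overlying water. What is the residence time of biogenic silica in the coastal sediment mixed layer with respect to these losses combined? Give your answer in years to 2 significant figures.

77 yr

Total removal = 0.005850 + 0.02760 = 0.033450 kg/m²/yr.
τ = M / ΣF_out = 2.58 / 0.033450 = 77.13 yr.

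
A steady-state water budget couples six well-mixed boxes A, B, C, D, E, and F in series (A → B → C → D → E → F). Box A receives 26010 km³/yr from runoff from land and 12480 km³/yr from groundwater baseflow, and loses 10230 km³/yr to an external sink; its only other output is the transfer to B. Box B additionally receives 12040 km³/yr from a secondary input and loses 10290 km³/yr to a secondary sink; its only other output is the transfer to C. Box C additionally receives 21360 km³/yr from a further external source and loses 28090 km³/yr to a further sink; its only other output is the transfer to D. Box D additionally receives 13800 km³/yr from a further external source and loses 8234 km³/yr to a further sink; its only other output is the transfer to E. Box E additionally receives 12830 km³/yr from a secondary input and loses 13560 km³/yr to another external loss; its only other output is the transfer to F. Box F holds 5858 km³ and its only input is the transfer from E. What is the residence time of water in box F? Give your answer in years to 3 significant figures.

0.208 yr

Box A: F(A→B) = (26010 + 12480) − 10230 = 28260 km³/yr.
Box B: F(B→C) = (28260 + 12040) − 10290 = 30010 km³/yr.
Box C: F(C→D) = (30010 + 21360) − 28090 = 23280 km³/yr.
Box D: F(D→E) = (23280 + 13800) − 8234 = 28846 km³/yr.
Box E: F(E→F) = (28846 + 12830) − 13560 = 28116 km³/yr.
Box F throughput = its input = 28116 km³/yr; τ = 5858 / 28116 = 0.2084 yr.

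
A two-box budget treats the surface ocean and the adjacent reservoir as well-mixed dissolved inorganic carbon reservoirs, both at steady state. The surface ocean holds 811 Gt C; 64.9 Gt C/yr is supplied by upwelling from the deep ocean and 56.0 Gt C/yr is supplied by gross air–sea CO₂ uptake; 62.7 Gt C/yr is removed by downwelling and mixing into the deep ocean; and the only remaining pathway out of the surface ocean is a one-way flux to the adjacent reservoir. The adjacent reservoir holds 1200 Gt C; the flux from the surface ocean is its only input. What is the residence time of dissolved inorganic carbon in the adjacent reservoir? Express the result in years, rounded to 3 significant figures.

Balance the surface ocean: ΣF_in = 64.9 + 56.0 = 120.90 Gt C/yr.
Flux to the adjacent reservoir = ΣF_in − (62.7) = 58.200 Gt C/yr.
At steady state the output of the adjacent reservoir equals its input, 58.200 Gt C/yr.
τ = M / F = 1200 / 58.200 = 20.62 yr.

20.6 yr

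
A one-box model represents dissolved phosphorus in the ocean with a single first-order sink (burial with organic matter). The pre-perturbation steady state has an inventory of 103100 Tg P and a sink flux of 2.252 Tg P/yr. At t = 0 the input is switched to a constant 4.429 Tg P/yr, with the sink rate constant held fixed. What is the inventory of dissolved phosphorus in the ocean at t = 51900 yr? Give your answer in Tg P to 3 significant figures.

Residence time τ = M₀/F₀ = 45780 yr. The eventual steady state is M_∞ = M₀·(F₁/F₀) = 103100 × 4.429/2.252 = 202770 Tg P.
The anomaly ΔM(t) = M(t) − M_∞ decays as ΔM₀·e^(−t/τ) with ΔM₀ = 103100 − 202770 = −99670 Tg P.
At t = 51900 yr, e^(−t/τ) = e^(−1.134) = 0.3219, so ΔM = −32080 Tg P and M = 202770 − 32080 = 170690 Tg P.

171000 Tg P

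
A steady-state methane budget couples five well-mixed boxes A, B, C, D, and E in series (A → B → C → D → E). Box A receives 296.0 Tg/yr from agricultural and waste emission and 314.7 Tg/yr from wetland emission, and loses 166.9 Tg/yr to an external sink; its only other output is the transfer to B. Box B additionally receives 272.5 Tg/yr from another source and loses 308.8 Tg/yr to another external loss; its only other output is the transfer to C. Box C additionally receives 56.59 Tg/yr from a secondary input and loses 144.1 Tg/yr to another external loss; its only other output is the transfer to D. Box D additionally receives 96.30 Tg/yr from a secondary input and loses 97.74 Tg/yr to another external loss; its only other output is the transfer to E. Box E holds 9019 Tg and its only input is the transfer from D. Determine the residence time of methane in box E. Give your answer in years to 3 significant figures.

28.3 yr

Box A: F(A→B) = (296.0 + 314.7) − 166.9 = 443.80 Tg/yr.
Box B: F(B→C) = (443.80 + 272.5) − 308.8 = 407.50 Tg/yr.
Box C: F(C→D) = (407.50 + 56.59) − 144.1 = 319.99 Tg/yr.
Box D: F(D→E) = (319.99 + 96.30) − 97.74 = 318.55 Tg/yr.
Box E throughput = its input = 318.55 Tg/yr; τ = 9019 / 318.55 = 28.31 yr.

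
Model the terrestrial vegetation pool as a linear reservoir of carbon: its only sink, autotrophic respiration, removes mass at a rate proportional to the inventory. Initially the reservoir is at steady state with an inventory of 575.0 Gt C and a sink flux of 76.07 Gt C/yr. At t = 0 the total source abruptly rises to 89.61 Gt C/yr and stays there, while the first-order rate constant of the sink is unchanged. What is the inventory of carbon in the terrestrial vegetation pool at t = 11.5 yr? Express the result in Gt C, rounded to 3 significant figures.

τ = M₀/F₀ = 575.0/76.07 = 7.559 yr; rate constant k = 1/τ.
New steady state M_∞ = F₁/k = F₁·τ = 89.61 × 7.559 = 677.35 Gt C.
M(t) = M_∞ + (M₀ − M_∞)·e^(−t/τ); t/τ = 11.5/7.559 = 1.521, so e^(−t/τ) = 0.2184.
M(t) = 677.35 − 102.3 × 0.2184 = 654.99 Gt C.

655 Gt C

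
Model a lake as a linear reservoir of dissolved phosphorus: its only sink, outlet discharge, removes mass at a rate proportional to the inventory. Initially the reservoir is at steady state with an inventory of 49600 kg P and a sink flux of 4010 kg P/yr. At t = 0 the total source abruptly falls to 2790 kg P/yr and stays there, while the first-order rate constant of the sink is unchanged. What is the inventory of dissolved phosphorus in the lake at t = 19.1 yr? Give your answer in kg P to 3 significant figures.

Residence time τ = M₀/F₀ = 12.37 yr. The eventual steady state is M_∞ = M₀·(F₁/F₀) = 49600 × 2790/4010 = 34510 kg P.
The anomaly ΔM(t) = M(t) − M_∞ decays as ΔM₀·e^(−t/τ) with ΔM₀ = 49600 − 34510 = 15090 kg P.
At t = 19.1 yr, e^(−t/τ) = e^(−1.544) = 0.2135, so ΔM = 3222 kg P and M = 34510 + 3222 = 37731 kg P.

37700 kg P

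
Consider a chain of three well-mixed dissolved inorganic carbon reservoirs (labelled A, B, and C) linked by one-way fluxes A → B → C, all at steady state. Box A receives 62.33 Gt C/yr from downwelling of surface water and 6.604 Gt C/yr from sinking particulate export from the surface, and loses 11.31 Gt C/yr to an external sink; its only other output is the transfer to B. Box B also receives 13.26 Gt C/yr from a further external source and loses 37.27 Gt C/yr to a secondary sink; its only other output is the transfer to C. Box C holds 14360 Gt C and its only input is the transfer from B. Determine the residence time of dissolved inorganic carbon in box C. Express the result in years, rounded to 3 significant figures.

427 yr

Box A: F(A→B) = (62.33 + 6.604) − 11.31 = 57.624 Gt C/yr.
Box B: F(B→C) = (57.624 + 13.26) − 37.27 = 33.614 Gt C/yr.
Box C throughput = its input = 33.614 Gt C/yr; τ = 14360 / 33.614 = 427.2 yr.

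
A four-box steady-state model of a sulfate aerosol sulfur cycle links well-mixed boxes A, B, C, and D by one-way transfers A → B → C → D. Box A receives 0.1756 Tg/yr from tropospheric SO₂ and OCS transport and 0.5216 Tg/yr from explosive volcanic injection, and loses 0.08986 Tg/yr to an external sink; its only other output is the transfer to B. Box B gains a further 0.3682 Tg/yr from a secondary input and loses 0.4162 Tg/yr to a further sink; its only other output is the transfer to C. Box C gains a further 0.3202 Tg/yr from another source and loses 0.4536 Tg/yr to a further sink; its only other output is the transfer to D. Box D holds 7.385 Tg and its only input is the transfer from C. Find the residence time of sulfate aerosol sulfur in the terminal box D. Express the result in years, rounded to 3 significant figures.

17.3 yr

Box A: F(A→B) = (0.1756 + 0.5216) − 0.08986 = 0.60734 Tg/yr.
Box B: F(B→C) = (0.60734 + 0.3682) − 0.4162 = 0.55934 Tg/yr.
Box C: F(C→D) = (0.55934 + 0.3202) − 0.4536 = 0.42594 Tg/yr.
Box D throughput = its input = 0.42594 Tg/yr; τ = 7.385 / 0.42594 = 17.34 yr.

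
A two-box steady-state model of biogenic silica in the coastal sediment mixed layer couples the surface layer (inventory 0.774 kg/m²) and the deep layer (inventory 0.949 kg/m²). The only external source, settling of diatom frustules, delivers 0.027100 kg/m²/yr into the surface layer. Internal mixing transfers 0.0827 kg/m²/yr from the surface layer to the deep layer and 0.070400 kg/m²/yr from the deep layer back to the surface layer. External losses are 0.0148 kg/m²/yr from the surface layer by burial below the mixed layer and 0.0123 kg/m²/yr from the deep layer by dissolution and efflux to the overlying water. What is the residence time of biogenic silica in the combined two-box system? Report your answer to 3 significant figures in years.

Residence time in the combined system uses the total inventory and the total *external* removal — internal exchanges between the two boxes cancel.
M_total = 0.774 + 0.949 = 1.7230 kg/m².
ΣF_external_out = 0.0148 + 0.0123 = 0.027100 kg/m²/yr.
τ = M_total / ΣF_ext = 1.7230 / 0.027100 = 63.58 yr.

63.6 yr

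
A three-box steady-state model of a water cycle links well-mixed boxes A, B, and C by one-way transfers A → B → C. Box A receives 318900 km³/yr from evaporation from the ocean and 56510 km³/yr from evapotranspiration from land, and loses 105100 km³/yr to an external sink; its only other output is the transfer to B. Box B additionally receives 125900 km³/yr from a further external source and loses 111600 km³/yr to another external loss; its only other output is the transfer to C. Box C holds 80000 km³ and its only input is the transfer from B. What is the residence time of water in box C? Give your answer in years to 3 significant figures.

Box A: F(A→B) = (318900 + 56510) − 105100 = 270310 km³/yr.
Box B: F(B→C) = (270310 + 125900) − 111600 = 284610 km³/yr.
Box C throughput = its input = 284610 km³/yr; τ = 80000 / 284610 = 0.2811 yr.

0.281 yr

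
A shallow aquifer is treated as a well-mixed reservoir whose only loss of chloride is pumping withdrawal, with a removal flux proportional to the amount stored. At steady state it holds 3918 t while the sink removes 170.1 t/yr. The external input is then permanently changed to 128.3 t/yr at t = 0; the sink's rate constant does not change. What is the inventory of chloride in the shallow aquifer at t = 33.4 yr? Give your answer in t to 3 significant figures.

The sink rate constant is k = F₀/M₀ = 170.1/3918 = 0.04342 yr⁻¹.
Solving dM/dt = F₁ − kM with M(0) = M₀ gives M(t) = F₁/k + (M₀ − F₁/k)·e^(−kt).
F₁/k = 128.3/0.04342 = 2955.2 t; kt = 0.04342 × 33.4 = 1.450, e^(−kt) = 0.2346.
M(33.4) = 2955.2 + (3918 − 2955.2) × 0.2346 = 2955.2 + 225.8 = 3181.0 t.

3180 t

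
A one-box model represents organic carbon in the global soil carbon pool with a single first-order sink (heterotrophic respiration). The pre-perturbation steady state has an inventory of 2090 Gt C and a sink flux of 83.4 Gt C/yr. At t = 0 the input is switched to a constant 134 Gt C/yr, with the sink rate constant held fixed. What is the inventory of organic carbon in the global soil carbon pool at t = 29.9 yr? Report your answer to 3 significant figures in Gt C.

2970 Gt C

Residence time τ = M₀/F₀ = 25.06 yr. The eventual steady state is M_∞ = M₀·(F₁/F₀) = 2090 × 134/83.4 = 3358.0 Gt C.
The anomaly ΔM(t) = M(t) − M_∞ decays as ΔM₀·e^(−t/τ) with ΔM₀ = 2090 − 3358.0 = −1268 Gt C.
At t = 29.9 yr, e^(−t/τ) = e^(−1.193) = 0.3033, so ΔM = −384.6 Gt C and M = 3358.0 − 384.6 = 2973.5 Gt C.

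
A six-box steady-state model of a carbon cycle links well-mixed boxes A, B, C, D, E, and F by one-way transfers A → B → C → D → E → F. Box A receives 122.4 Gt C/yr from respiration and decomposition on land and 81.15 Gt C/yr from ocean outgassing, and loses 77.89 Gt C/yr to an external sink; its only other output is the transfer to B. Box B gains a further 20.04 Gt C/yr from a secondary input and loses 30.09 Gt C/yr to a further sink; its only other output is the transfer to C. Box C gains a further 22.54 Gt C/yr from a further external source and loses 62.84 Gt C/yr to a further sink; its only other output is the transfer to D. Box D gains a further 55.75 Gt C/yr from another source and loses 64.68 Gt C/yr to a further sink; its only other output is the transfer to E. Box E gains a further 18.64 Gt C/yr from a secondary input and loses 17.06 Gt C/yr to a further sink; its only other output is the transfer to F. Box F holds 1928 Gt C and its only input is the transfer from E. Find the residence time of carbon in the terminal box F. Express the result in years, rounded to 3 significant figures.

Box A: F(A→B) = (122.4 + 81.15) − 77.89 = 125.66 Gt C/yr.
Box B: F(B→C) = (125.66 + 20.04) − 30.09 = 115.61 Gt C/yr.
Box C: F(C→D) = (115.61 + 22.54) − 62.84 = 75.310 Gt C/yr.
Box D: F(D→E) = (75.310 + 55.75) − 64.68 = 66.380 Gt C/yr.
Box E: F(E→F) = (66.380 + 18.64) − 17.06 = 67.960 Gt C/yr.
Box F throughput = its input = 67.960 Gt C/yr; τ = 1928 / 67.960 = 28.37 yr.

28.4 yr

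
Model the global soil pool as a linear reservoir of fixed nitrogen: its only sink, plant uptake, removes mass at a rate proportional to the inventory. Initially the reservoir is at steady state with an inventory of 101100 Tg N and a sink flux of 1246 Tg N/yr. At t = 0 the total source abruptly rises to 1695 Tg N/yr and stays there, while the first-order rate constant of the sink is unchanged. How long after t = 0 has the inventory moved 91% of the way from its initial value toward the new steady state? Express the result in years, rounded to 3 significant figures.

195 yr

τ = M₀/F₀ = 101100/1246 = 81.14 yr.
The remaining gap fraction is e^(−t/τ); 91% covered ⇒ e^(−t/τ) = 0.0900.
t = −τ ln(0.0900) = 81.14 × 2.408 = 195.4 yr.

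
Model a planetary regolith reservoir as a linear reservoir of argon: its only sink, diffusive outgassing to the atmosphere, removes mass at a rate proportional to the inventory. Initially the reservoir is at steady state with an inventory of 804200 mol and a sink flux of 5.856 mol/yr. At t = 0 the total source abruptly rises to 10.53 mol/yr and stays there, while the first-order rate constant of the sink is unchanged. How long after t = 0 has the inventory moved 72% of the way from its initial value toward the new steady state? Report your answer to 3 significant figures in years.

τ = M₀/F₀ = 804200/5.856 = 137300 yr.
The remaining gap fraction is e^(−t/τ); 72% covered ⇒ e^(−t/τ) = 0.280.
t = −τ ln(0.280) = 137300 × 1.273 = 174800 yr.

175000 yr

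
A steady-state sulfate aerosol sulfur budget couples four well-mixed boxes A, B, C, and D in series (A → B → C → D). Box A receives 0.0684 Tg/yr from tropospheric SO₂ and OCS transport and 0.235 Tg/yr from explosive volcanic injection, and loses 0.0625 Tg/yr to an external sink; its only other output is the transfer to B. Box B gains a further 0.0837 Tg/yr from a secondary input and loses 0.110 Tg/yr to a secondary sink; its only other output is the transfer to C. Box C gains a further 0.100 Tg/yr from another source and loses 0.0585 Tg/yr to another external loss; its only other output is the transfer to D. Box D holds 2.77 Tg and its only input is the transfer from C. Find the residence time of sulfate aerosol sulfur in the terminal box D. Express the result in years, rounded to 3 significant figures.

Box A: F(A→B) = (0.0684 + 0.235) − 0.0625 = 0.24090 Tg/yr.
Box B: F(B→C) = (0.24090 + 0.0837) − 0.110 = 0.21460 Tg/yr.
Box C: F(C→D) = (0.21460 + 0.100) − 0.0585 = 0.25610 Tg/yr.
Box D throughput = its input = 0.25610 Tg/yr; τ = 2.77 / 0.25610 = 10.82 yr.

10.8 yr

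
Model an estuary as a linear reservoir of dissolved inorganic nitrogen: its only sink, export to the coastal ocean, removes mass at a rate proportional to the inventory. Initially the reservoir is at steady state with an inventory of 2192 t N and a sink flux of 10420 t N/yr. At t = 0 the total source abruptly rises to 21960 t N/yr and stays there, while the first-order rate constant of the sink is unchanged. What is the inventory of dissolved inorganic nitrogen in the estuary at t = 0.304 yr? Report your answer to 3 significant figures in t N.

4050 t N

τ = M₀/F₀ = 2192/10420 = 0.2104 yr; rate constant k = 1/τ.
New steady state M_∞ = F₁/k = F₁·τ = 21960 × 0.2104 = 4619.6 t N.
M(t) = M_∞ + (M₀ − M_∞)·e^(−t/τ); t/τ = 0.304/0.2104 = 1.445, so e^(−t/τ) = 0.2357.
M(t) = 4619.6 − 2428 × 0.2357 = 4047.4 t N.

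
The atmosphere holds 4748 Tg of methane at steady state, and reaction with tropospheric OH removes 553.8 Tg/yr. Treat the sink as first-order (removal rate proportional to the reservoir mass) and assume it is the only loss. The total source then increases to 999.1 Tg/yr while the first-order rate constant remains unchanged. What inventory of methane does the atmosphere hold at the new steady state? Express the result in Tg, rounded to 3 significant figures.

Rate constant k = F/M = 553.8 / 4748 = 0.1166 yr⁻¹.
At the new steady state, source = k·M_new ⇒ M_new = 999.1 / 0.1166 = 8566 Tg.
(Equivalently M_new = M × F_new/F_old = 4748 × 999.1/553.8.)

8570 Tg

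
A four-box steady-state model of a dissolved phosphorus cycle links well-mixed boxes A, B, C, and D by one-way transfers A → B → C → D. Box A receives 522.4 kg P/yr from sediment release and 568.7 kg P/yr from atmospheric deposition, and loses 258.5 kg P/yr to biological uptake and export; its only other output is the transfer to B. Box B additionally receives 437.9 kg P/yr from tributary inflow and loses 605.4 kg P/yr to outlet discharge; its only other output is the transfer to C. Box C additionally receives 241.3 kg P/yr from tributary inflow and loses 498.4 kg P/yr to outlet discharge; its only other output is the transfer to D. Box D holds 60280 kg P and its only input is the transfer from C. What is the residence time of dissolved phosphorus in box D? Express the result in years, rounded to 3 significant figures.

148 yr

Box A: F(A→B) = (522.4 + 568.7) − 258.5 = 832.60 kg P/yr.
Box B: F(B→C) = (832.60 + 437.9) − 605.4 = 665.10 kg P/yr.
Box C: F(C→D) = (665.10 + 241.3) − 498.4 = 408.00 kg P/yr.
Box D throughput = its input = 408.00 kg P/yr; τ = 60280 / 408.00 = 147.7 yr.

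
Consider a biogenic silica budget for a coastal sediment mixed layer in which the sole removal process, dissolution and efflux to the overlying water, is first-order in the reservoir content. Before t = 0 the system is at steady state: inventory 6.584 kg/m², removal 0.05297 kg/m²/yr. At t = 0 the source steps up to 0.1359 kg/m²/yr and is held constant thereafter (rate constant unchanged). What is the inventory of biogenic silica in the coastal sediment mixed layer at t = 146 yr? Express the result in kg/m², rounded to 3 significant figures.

Residence time τ = M₀/F₀ = 124.3 yr. The eventual steady state is M_∞ = M₀·(F₁/F₀) = 6.584 × 0.1359/0.05297 = 16.892 kg/m².
The anomaly ΔM(t) = M(t) − M_∞ decays as ΔM₀·e^(−t/τ) with ΔM₀ = 6.584 − 16.892 = −10.31 kg/m².
At t = 146 yr, e^(−t/τ) = e^(−1.175) = 0.3089, so ΔM = −3.185 kg/m² and M = 16.892 − 3.185 = 13.707 kg/m².

13.7 kg/m²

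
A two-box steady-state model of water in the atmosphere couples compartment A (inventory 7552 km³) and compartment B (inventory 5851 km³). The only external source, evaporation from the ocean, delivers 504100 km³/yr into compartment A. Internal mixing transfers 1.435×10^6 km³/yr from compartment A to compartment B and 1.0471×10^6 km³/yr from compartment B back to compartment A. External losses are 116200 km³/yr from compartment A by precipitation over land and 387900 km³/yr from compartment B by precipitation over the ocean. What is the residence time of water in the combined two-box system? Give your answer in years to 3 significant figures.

0.0266 yr

For the system as a whole, the A↔B exchange is internal and contributes nothing to the throughput; only the external sinks remove mass.
M_total = 7552 + 5851 = 13403 km³.
ΣF_external_out = 116200 + 387900 = 504100 km³/yr.
τ = M_total / ΣF_ext = 13403 / 504100 = 0.02659 yr.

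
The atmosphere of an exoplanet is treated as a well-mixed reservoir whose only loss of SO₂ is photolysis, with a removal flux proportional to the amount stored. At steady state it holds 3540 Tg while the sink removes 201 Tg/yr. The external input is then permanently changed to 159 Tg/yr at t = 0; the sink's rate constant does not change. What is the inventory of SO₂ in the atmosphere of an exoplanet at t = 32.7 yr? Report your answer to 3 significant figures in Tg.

τ = M₀/F₀ = 3540/201 = 17.61 yr; rate constant k = 1/τ.
New steady state M_∞ = F₁/k = F₁·τ = 159 × 17.61 = 2800.3 Tg.
M(t) = M_∞ + (M₀ − M_∞)·e^(−t/τ); t/τ = 32.7/17.61 = 1.857, so e^(−t/τ) = 0.1562.
M(t) = 2800.3 + 739.7 × 0.1562 = 2915.8 Tg.

2920 Tg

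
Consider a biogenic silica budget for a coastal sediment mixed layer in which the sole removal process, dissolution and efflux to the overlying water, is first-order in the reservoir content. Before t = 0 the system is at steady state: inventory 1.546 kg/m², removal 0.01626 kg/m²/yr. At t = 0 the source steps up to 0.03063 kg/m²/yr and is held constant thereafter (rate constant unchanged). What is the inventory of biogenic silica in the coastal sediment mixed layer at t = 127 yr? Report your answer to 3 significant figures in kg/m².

τ = M₀/F₀ = 1.546/0.01626 = 95.08 yr; rate constant k = 1/τ.
New steady state M_∞ = F₁/k = F₁·τ = 0.03063 × 95.08 = 2.9123 kg/m².
M(t) = M_∞ + (M₀ − M_∞)·e^(−t/τ); t/τ = 127/95.08 = 1.336, so e^(−t/τ) = 0.2630.
M(t) = 2.9123 − 1.366 × 0.2630 = 2.5530 kg/m².

2.55 kg/m²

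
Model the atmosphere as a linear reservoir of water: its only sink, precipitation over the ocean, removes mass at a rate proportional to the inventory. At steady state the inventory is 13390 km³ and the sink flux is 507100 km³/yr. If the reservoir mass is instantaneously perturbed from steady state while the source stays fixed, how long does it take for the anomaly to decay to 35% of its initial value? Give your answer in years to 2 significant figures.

For a linear reservoir the anomaly decays as exp(−t/τ) with τ = M/F = 13390/507100 = 0.02641 yr.
exp(−t/τ) = 0.35 ⇒ t = −τ ln(0.35) = 0.02641 × 1.050 = 0.02772 yr.

0.028 yr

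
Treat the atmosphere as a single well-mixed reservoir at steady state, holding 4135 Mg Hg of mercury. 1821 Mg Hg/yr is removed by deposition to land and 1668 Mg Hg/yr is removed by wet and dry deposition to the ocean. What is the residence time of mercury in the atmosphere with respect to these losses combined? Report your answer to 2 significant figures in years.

Total removal = 1821 + 1668 = 3489.0 Mg Hg/yr.
τ = M / ΣF_out = 4135 / 3489.0 = 1.185 yr.

1.2 yr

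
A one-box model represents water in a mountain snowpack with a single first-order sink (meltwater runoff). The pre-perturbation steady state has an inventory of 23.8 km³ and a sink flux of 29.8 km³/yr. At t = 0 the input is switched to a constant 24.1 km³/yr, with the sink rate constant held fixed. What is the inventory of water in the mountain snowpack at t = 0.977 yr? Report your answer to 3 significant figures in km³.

τ = M₀/F₀ = 23.8/29.8 = 0.7987 yr; rate constant k = 1/τ.
New steady state M_∞ = F₁/k = F₁·τ = 24.1 × 0.7987 = 19.248 km³.
M(t) = M_∞ + (M₀ − M_∞)·e^(−t/τ); t/τ = 0.977/0.7987 = 1.223, so e^(−t/τ) = 0.2943.
M(t) = 19.248 + 4.552 × 0.2943 = 20.587 km³.

20.6 km³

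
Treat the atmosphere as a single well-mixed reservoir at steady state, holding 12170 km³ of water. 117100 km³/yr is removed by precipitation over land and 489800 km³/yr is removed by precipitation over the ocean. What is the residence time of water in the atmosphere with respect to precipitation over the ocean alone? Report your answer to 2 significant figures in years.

0.025 yr

Residence time with respect to a single sink: τ = M / F_sink.
τ = 12170 / 489800 = 0.02485 yr.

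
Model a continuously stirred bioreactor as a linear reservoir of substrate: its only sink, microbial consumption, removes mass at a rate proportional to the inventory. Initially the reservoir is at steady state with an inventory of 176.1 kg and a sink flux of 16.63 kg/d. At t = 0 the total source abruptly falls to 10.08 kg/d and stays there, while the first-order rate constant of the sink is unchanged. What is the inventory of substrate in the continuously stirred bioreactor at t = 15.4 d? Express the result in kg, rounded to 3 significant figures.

Residence time τ = M₀/F₀ = 10.59 d. The eventual steady state is M_∞ = M₀·(F₁/F₀) = 176.1 × 10.08/16.63 = 106.74 kg.
The anomaly ΔM(t) = M(t) − M_∞ decays as ΔM₀·e^(−t/τ) with ΔM₀ = 176.1 − 106.74 = 69.36 kg.
At t = 15.4 d, e^(−t/τ) = e^(−1.454) = 0.2336, so ΔM = 16.20 kg and M = 106.74 + 16.20 = 122.94 kg.

123 kg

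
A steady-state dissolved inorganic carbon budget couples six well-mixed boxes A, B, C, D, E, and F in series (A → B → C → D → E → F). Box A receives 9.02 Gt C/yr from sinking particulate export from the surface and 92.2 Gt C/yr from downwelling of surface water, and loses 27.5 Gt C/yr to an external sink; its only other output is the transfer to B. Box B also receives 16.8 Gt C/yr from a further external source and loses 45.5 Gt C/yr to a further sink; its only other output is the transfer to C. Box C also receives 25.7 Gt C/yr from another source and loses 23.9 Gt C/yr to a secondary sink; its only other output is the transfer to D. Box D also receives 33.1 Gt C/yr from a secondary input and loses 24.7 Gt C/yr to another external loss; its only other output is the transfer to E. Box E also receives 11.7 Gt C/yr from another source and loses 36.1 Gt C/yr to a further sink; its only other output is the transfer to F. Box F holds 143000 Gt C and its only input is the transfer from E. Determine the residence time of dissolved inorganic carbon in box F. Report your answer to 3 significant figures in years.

4640 yr

Box A: F(A→B) = (9.02 + 92.2) − 27.5 = 73.720 Gt C/yr.
Box B: F(B→C) = (73.720 + 16.8) − 45.5 = 45.020 Gt C/yr.
Box C: F(C→D) = (45.020 + 25.7) − 23.9 = 46.820 Gt C/yr.
Box D: F(D→E) = (46.820 + 33.1) − 24.7 = 55.220 Gt C/yr.
Box E: F(E→F) = (55.220 + 11.7) − 36.1 = 30.820 Gt C/yr.
Box F throughput = its input = 30.820 Gt C/yr; τ = 143000 / 30.820 = 4640 yr.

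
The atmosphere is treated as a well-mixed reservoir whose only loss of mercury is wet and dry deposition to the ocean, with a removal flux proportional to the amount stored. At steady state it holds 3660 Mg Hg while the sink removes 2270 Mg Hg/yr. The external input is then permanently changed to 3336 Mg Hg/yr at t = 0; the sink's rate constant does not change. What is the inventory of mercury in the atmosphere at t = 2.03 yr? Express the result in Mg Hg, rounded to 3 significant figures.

τ = M₀/F₀ = 3660/2270 = 1.612 yr; rate constant k = 1/τ.
New steady state M_∞ = F₁/k = F₁·τ = 3336 × 1.612 = 5378.7 Mg Hg.
M(t) = M_∞ + (M₀ − M_∞)·e^(−t/τ); t/τ = 2.03/1.612 = 1.259, so e^(−t/τ) = 0.2839.
M(t) = 5378.7 − 1719 × 0.2839 = 4890.8 Mg Hg.

4890 Mg Hg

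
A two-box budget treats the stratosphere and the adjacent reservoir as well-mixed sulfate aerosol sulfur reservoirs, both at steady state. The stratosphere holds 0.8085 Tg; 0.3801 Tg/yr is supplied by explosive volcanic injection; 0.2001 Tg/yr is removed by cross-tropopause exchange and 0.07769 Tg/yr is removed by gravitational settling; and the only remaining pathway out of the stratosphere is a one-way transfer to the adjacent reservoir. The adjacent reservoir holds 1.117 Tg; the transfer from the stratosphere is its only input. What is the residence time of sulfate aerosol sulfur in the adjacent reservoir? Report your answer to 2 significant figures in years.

11 yr

Balance the stratosphere: ΣF_in = 0.38010 Tg/yr.
Transfer to the adjacent reservoir = ΣF_in − (0.2001 + 0.07769) = 0.10231 Tg/yr.
At steady state the output of the adjacent reservoir equals its input, 0.10231 Tg/yr.
τ = M / F = 1.117 / 0.10231 = 10.92 yr.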